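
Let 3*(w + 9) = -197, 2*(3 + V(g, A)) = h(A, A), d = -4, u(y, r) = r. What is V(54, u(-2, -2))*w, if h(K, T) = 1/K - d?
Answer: 280/3 ≈ 93.333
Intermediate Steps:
h(K, T) = 4 + 1/K (h(K, T) = 1/K - 1*(-4) = 1/K + 4 = 4 + 1/K)
V(g, A) = -1 + 1/(2*A) (V(g, A) = -3 + (4 + 1/A)/2 = -3 + (2 + 1/(2*A)) = -1 + 1/(2*A))
w = -224/3 (w = -9 + (1/3)*(-197) = -9 - 197/3 = -224/3 ≈ -74.667)
V(54, u(-2, -2))*w = ((1/2 - 1*(-2))/(-2))*(-224/3) = -(1/2 + 2)/2*(-224/3) = -1/2*5/2*(-224/3) = -5/4*(-224/3) = 280/3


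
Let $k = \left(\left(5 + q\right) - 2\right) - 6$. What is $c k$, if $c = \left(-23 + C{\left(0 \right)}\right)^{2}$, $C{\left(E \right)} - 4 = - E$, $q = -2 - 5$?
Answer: $-3610$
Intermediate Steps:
$q = -7$
$C{\left(E \right)} = 4 - E$
$k = -10$ ($k = \left(\left(5 - 7\right) - 2\right) - 6 = \left(-2 - 2\right) - 6 = -4 - 6 = -10$)
$c = 361$ ($c = \left(-23 + \left(4 - 0\right)\right)^{2} = \left(-23 + \left(4 + 0\right)\right)^{2} = \left(-23 + 4\right)^{2} = \left(-19\right)^{2} = 361$)
$c k = 361 \left(-10\right) = -3610$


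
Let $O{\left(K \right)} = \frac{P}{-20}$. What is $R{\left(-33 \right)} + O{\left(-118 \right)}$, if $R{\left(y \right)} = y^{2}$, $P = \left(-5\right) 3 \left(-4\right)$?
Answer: $1086$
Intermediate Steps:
$P = 60$ ($P = \left(-15\right) \left(-4\right) = 60$)
$O{\left(K \right)} = -3$ ($O{\left(K \right)} = \frac{60}{-20} = 60 \left(- \frac{1}{20}\right) = -3$)
$R{\left(-33 \right)} + O{\left(-118 \right)} = \left(-33\right)^{2} - 3 = 1089 - 3 = 1086$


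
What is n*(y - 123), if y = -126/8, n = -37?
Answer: 20535/4 ≈ 5133.8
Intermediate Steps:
y = -63/4 (y = -126*1/8 = -63/4 ≈ -15.750)
n*(y - 123) = -37*(-63/4 - 123) = -37*(-555/4) = 20535/4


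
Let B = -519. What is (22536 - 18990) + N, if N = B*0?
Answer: 3546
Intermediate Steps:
N = 0 (N = -519*0 = 0)
(22536 - 18990) + N = (22536 - 18990) + 0 = 3546 + 0 = 3546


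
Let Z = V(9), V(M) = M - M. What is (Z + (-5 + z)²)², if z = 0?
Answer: 625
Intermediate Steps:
V(M) = 0
Z = 0
(Z + (-5 + z)²)² = (0 + (-5 + 0)²)² = (0 + (-5)²)² = (0 + 25)² = 25² = 625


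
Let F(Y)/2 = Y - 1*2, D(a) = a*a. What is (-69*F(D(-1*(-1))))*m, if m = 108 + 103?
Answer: 29118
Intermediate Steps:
D(a) = a**2
F(Y) = -4 + 2*Y (F(Y) = 2*(Y - 1*2) = 2*(Y - 2) = 2*(-2 + Y) = -4 + 2*Y)
m = 211
(-69*F(D(-1*(-1))))*m = -69*(-4 + 2*(-1*(-1))**2)*211 = -69*(-4 + 2*1**2)*211 = -69*(-4 + 2*1)*211 = -69*(-4 + 2)*211 = -69*(-2)*211 = 138*211 = 29118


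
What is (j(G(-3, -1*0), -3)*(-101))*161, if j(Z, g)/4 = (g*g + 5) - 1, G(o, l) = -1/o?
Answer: -845572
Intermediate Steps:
j(Z, g) = 16 + 4*g**2 (j(Z, g) = 4*((g*g + 5) - 1) = 4*((g**2 + 5) - 1) = 4*((5 + g**2) - 1) = 4*(4 + g**2) = 16 + 4*g**2)
(j(G(-3, -1*0), -3)*(-101))*161 = ((16 + 4*(-3)**2)*(-101))*161 = ((16 + 4*9)*(-101))*161 = ((16 + 36)*(-101))*161 = (52*(-101))*161 = -5252*161 = -845572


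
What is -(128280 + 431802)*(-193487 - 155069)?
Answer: 195219941592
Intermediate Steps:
-(128280 + 431802)*(-193487 - 155069) = -560082*(-348556) = -1*(-195219941592) = 195219941592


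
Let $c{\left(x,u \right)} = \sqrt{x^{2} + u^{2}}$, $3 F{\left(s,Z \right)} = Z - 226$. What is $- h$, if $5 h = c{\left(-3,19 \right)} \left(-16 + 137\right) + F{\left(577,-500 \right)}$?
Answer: $\frac{242}{5} - \frac{121 \sqrt{370}}{5} \approx -417.1$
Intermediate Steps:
$F{\left(s,Z \right)} = - \frac{226}{3} + \frac{Z}{3}$ ($F{\left(s,Z \right)} = \frac{Z - 226}{3} = \frac{-226 + Z}{3} = - \frac{226}{3} + \frac{Z}{3}$)
$c{\left(x,u \right)} = \sqrt{u^{2} + x^{2}}$
$h = - \frac{242}{5} + \frac{121 \sqrt{370}}{5}$ ($h = \frac{\sqrt{19^{2} + \left(-3\right)^{2}} \left(-16 + 137\right) + \left(- \frac{226}{3} + \frac{1}{3} \left(-500\right)\right)}{5} = \frac{\sqrt{361 + 9} \cdot 121 - 242}{5} = \frac{\sqrt{370} \cdot 121 - 242}{5} = \frac{121 \sqrt{370} - 242}{5} = \frac{-242 + 121 \sqrt{370}}{5} = - \frac{242}{5} + \frac{121 \sqrt{370}}{5} \approx 417.1$)
$- h = - (- \frac{242}{5} + \frac{121 \sqrt{370}}{5}) = \frac{242}{5} - \frac{121 \sqrt{370}}{5}$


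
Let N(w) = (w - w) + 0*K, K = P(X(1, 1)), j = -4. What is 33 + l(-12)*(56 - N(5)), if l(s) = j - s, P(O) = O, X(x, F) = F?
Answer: 481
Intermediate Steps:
K = 1
l(s) = -4 - s
N(w) = 0 (N(w) = (w - w) + 0*1 = 0 + 0 = 0)
33 + l(-12)*(56 - N(5)) = 33 + (-4 - 1*(-12))*(56 - 1*0) = 33 + (-4 + 12)*(56 + 0) = 33 + 8*56 = 33 + 448 = 481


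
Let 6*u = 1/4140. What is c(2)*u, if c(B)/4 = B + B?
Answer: 2/3105 ≈ 0.00064412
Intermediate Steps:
u = 1/24840 (u = (⅙)/4140 = (⅙)*(1/4140) = 1/24840 ≈ 4.0258e-5)
c(B) = 8*B (c(B) = 4*(B + B) = 4*(2*B) = 8*B)
c(2)*u = (8*2)*(1/24840) = 16*(1/24840) = 2/3105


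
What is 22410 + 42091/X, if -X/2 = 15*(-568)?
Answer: 381908491/17040 ≈ 22412.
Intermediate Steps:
X = 17040 (X = -30*(-568) = -2*(-8520) = 17040)
22410 + 42091/X = 22410 + 42091/17040 = 381908491/17040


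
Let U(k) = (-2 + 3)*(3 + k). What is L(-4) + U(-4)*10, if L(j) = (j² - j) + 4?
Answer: 14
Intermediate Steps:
L(j) = 4 + j² - j
U(k) = 3 + k (U(k) = 1*(3 + k) = 3 + k)
L(-4) + U(-4)*10 = (4 + (-4)² - 1*(-4)) + (3 - 4)*10 = (4 + 16 + 4) - 1*10 = 24 - 10 = 14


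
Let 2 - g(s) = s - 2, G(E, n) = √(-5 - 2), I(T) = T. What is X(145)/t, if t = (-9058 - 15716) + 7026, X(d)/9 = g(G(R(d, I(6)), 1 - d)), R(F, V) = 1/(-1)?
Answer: -1/493 + I*√7/1972 ≈ -0.0020284 + 0.0013417*I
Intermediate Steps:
R(F, V) = -1
G(E, n) = I*√7 (G(E, n) = √(-7) = I*√7)
g(s) = 4 - s (g(s) = 2 - (s - 2) = 2 - (-2 + s) = 2 + (2 - s) = 4 - s)
X(d) = 36 - 9*I*√7 (X(d) = 9*(4 - I*√7) = 36 - 9*I*√7)
t = -17748 (t = -24774 + 7026 = -17748)
X(145)/t = (36 - 9*I*√7)/(-17748) = (36 - 9*I*√7)*(-1/17748) = -1/493 + I*√7/1972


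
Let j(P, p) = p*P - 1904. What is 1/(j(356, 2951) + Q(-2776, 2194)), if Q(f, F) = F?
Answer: 1/1050846 ≈ 9.5161e-7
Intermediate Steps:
j(P, p) = -1904 + P*p (j(P, p) = P*p - 1904 = -1904 + P*p)
1/(j(356, 2951) + Q(-2776, 2194)) = 1/((-1904 + 356*2951) + 2194) = 1/((-1904 + 1050556) + 2194) = 1/(1048652 + 2194) = 1/1050846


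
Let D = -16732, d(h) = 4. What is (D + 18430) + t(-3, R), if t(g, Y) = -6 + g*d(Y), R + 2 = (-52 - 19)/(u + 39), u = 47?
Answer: 1680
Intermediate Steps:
R = -243/86 (R = -2 + (-52 - 19)/(47 + 39) = -2 - 71/86 = -243/86 ≈ -2.8256)
t(g, Y) = -6 + 4*g (t(g, Y) = -6 + g*4 = -6 + 4*g)
(D + 18430) + t(-3, R) = (-16732 + 18430) + (-6 + 4*(-3)) = 1698 + (-6 - 12) = 1698 - 18 = 1680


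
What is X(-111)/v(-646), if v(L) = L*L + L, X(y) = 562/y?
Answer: -281/23125185 ≈ -1.2151e-5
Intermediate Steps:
v(L) = L + L² (v(L) = L² + L = L + L²)
X(-111)/v(-646) = (562/(-111))/((-646*(1 - 646))) = (562*(-1/111))/((-646*(-645))) = -562/111/416670 = -562/111*1/416670 = -281/23125185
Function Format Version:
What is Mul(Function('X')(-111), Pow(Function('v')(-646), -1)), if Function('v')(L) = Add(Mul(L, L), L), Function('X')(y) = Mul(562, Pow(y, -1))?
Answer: Rational(-281, 23125185) ≈ -1.2151e-5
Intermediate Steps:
Function('v')(L) = Add(L, Pow(L, 2)) (Function('v')(L) = Add(Pow(L, 2), L) = Add(L, Pow(L, 2)))
Mul(Function('X')(-111), Pow(Function('v')(-646), -1)) = Mul(Mul(562, Pow(-111, -1)), Pow(Mul(-646, Add(1, -646)), -1)) = Mul(Mul(562, Rational(-1, 111)), Pow(Mul(-646, -645), -1)) = Mul(Rational(-562, 111), Pow(416670, -1)) = Mul(Rational(-562, 111), Rational(1, 416670)) = Rational(-281, 23125185)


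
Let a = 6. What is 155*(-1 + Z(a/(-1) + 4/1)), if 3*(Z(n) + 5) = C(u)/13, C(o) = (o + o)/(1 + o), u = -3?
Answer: -11935/13 ≈ -918.08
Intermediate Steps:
C(o) = 2*o/(1 + o) (C(o) = (2*o)/(1 + o) = 2*o/(1 + o))
Z(n) = -64/13 (Z(n) = -5 + ((2*(-3)/(1 - 3))/13)/3 = -5 + ((2*(-3)/(-2))*(1/13))/3 = -5 + ((2*(-3)*(-½))*(1/13))/3 = -5 + (3*(1/13))/3 = -5 + (⅓)*(3/13) = -5 + 1/13 = -64/13)
155*(-1 + Z(a/(-1) + 4/1)) = 155*(-1 - 64/13) = 155*(-77/13) = -11935/13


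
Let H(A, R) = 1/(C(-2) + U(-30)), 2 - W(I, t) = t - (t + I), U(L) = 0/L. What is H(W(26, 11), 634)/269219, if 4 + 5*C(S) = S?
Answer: -5/1615314 ≈ -3.0954e-6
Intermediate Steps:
C(S) = -⅘ + S/5
U(L) = 0
W(I, t) = 2 + I (W(I, t) = 2 - (t - (t + I)) = 2 - (t - (I + t)) = 2 - (t + (-I - t)) = 2 - (-1)*I = 2 + I)
H(A, R) = -⅚ (H(A, R) = 1/((-⅘ + (⅕)*(-2)) + 0) = 1/((-⅘ - ⅖) + 0) = 1/(-6/5 + 0) = 1/(-6/5) = -⅚)
H(W(26, 11), 634)/269219 = -⅚/269219 = -⅚*1/269219 = -5/1615314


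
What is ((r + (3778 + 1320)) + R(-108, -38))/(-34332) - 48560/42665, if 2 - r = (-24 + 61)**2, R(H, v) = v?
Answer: -121648251/97651652 ≈ -1.2457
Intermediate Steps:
r = -1367 (r = 2 - (-24 + 61)**2 = 2 - 1*37**2 = 2 - 1*1369 = 2 - 1369 = -1367)
((r + (3778 + 1320)) + R(-108, -38))/(-34332) - 48560/42665 = ((-1367 + (3778 + 1320)) - 38)/(-34332) - 48560/42665 = ((-1367 + 5098) - 38)*(-1/34332) - 48560*1/42665 = (3731 - 38)*(-1/34332) - 9712/8533 = 3693*(-1/34332) - 9712/8533 = -1231/11444 - 9712/8533 = -121648251/97651652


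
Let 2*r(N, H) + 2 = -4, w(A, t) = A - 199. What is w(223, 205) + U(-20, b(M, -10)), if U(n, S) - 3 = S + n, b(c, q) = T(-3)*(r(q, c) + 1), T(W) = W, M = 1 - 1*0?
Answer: 13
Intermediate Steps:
M = 1 (M = 1 + 0 = 1)
w(A, t) = -199 + A
r(N, H) = -3 (r(N, H) = -1 + (½)*(-4) = -1 - 2 = -3)
b(c, q) = 6 (b(c, q) = -3*(-3 + 1) = -3*(-2) = 6)
U(n, S) = 3 + S + n (U(n, S) = 3 + (S + n) = 3 + S + n)
w(223, 205) + U(-20, b(M, -10)) = (-199 + 223) + (3 + 6 - 20) = 24 - 11 = 13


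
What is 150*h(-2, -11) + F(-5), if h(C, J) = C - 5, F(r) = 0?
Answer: -1050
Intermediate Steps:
h(C, J) = -5 + C
150*h(-2, -11) + F(-5) = 150*(-5 - 2) + 0 = 150*(-7) + 0 = -1050 + 0 = -1050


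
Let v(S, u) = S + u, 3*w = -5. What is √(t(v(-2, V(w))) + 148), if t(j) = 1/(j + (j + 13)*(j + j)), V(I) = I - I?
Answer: √313122/46 ≈ 12.165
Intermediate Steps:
w = -5/3 (w = (⅓)*(-5) = -5/3 ≈ -1.6667)
V(I) = 0
t(j) = 1/(j + 2*j*(13 + j)) (t(j) = 1/(j + (13 + j)*(2*j)) = 1/(j + 2*j*(13 + j)))
√(t(v(-2, V(w))) + 148) = √(1/((-2 + 0)*(27 + 2*(-2 + 0))) + 148) = √(1/((-2)*(27 + 2*(-2))) + 148) = √(-1/(2*(27 - 4)) + 148) = √(-½/23 + 148) = √(-½*1/23 + 148) = √(-1/46 + 148) = √(6807/46) = √313122/46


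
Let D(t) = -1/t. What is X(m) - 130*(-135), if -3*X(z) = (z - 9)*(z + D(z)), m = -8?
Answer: 140043/8 ≈ 17505.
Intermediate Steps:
X(z) = -(-9 + z)*(z - 1/z)/3 (X(z) = -(z - 9)*(z - 1/z)/3 = -(-9 + z)*(z - 1/z)/3)
X(m) - 130*(-135) = (⅓)*(-9 - 8*(1 - 1*(-8)² + 9*(-8)))/(-8) - 130*(-135) = (⅓)*(-⅛)*(-9 - 8*(1 - 1*64 - 72)) + 17550 = (⅓)*(-⅛)*(-9 - 8*(1 - 64 - 72)) + 17550 = (⅓)*(-⅛)*(-9 - 8*(-135)) + 17550 = (⅓)*(-⅛)*(-9 + 1080) + 17550 = (⅓)*(-⅛)*1071 + 17550 = -357/8 + 17550 = 140043/8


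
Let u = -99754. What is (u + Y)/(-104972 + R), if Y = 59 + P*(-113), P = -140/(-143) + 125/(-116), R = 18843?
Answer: 1653555905/1428707852 ≈ 1.1574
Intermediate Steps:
P = -1635/16588 (P = -140*(-1/143) + 125*(-1/116) = 140/143 - 125/116 = -1635/16588 ≈ -0.098565)
Y = 1163447/16588 (Y = 59 - 1635/16588*(-113) = 59 + 184755/16588 = 1163447/16588 ≈ 70.138)
(u + Y)/(-104972 + R) = (-99754 + 1163447/16588)/(-104972 + 18843) = -1653555905/16588/(-86129) = -1653555905/16588*(-1/86129) = 1653555905/1428707852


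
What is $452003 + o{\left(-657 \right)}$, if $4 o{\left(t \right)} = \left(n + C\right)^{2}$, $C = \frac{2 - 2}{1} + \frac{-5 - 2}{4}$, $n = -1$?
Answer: $\frac{28928313}{64} \approx 4.5201 \cdot 10^{5}$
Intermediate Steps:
$C = - \frac{7}{4}$ ($C = 0 \cdot 1 + \left(-5 - 2\right) \frac{1}{4} = 0 - \frac{7}{4} = - \frac{7}{4} \approx -1.75$)
$o{\left(t \right)} = \frac{121}{64}$ ($o{\left(t \right)} = \frac{\left(-1 - \frac{7}{4}\right)^{2}}{4} = \frac{\left(- \frac{11}{4}\right)^{2}}{4} = \frac{1}{4} \cdot \frac{121}{16} = \frac{121}{64}$)
$452003 + o{\left(-657 \right)} = 452003 + \frac{121}{64} = \frac{28928313}{64}$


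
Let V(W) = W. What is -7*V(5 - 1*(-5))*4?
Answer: -280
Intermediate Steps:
-7*V(5 - 1*(-5))*4 = -7*(5 - 1*(-5))*4 = -7*(5 + 5)*4 = -7*10*4 = -70*4 = -280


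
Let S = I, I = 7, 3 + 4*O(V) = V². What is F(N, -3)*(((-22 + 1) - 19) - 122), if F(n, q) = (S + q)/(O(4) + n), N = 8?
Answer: -288/5 ≈ -57.600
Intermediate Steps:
O(V) = -¾ + V²/4
S = 7
F(n, q) = (7 + q)/(13/4 + n) (F(n, q) = (7 + q)/((-¾ + (¼)*4²) + n) = (7 + q)/((-¾ + (¼)*16) + n) = (7 + q)/((-¾ + 4) + n) = (7 + q)/(13/4 + n))
F(N, -3)*(((-22 + 1) - 19) - 122) = (4*(7 - 3)/(13 + 4*8))*(((-22 + 1) - 19) - 122) = (4*4/(13 + 32))*((-21 - 19) - 122) = (4*4/45)*(-40 - 122) = (4*(1/45)*4)*(-162) = (16/45)*(-162) = -288/5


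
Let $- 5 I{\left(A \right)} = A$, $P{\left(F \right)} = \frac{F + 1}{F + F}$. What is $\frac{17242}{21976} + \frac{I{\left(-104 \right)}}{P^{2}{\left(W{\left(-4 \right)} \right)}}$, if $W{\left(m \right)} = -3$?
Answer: $\frac{10327873}{54940} \approx 187.98$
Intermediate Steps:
$P{\left(F \right)} = \frac{1 + F}{2 F}$
$I{\left(A \right)} = - \frac{A}{5}$
$\frac{17242}{21976} + \frac{I{\left(-104 \right)}}{P^{2}{\left(W{\left(-4 \right)} \right)}} = \frac{17242}{21976} + \frac{\left(- \frac{1}{5}\right) \left(-104\right)}{\left(\frac{1 - 3}{2 \left(-3\right)}\right)^{2}} = 17242 \cdot \frac{1}{21976} + \frac{104}{5 \left(\frac{1}{2} \left(- \frac{1}{3}\right) \left(-2\right)\right)^{2}} = \frac{8621}{10988} + \frac{104}{5 \left(\frac{1}{3}\right)^{2}} = \frac{8621}{10988} + \frac{104 \frac{1}{\frac{1}{9}}}{5} = \frac{8621}{10988} + \frac{104}{5} \cdot 9 = \frac{8621}{10988} + \frac{936}{5} = \frac{10327873}{54940}$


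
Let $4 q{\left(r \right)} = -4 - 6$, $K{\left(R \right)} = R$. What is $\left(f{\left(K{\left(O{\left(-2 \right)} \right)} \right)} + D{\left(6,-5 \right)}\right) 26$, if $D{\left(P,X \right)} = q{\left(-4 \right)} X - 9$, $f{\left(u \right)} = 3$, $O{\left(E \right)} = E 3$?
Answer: $169$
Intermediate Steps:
$O{\left(E \right)} = 3 E$
$q{\left(r \right)} = - \frac{5}{2}$ ($q{\left(r \right)} = \frac{-4 - 6}{4} = \frac{1}{4} \left(-10\right) = - \frac{5}{2}$)
$D{\left(P,X \right)} = -9 - \frac{5 X}{2}$ ($D{\left(P,X \right)} = - \frac{5 X}{2} - 9 = -9 - \frac{5 X}{2}$)
$\left(f{\left(K{\left(O{\left(-2 \right)} \right)} \right)} + D{\left(6,-5 \right)}\right) 26 = \left(3 - - \frac{7}{2}\right) 26 = \left(3 + \left(-9 + \frac{25}{2}\right)\right) 26 = \left(3 + \frac{7}{2}\right) 26 = \frac{13}{2} \cdot 26 = 169$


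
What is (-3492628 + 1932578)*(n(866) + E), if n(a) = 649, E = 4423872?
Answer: -6902473986050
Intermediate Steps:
(-3492628 + 1932578)*(n(866) + E) = (-3492628 + 1932578)*(649 + 4423872) = -1560050*4424521 = -6902473986050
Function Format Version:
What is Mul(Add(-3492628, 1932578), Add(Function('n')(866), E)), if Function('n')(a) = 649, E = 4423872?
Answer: -6902473986050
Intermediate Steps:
Mul(Add(-3492628, 1932578), Add(Function('n')(866), E)) = Mul(Add(-3492628, 1932578), Add(649, 4423872)) = Mul(-1560050, 4424521) = -6902473986050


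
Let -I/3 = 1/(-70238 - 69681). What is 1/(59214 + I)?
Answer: 139919/8285163669 ≈ 1.6888e-5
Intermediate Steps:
I = 3/139919 (I = -3/(-70238 - 69681) = -3/(-139919) = -3*(-1/139919) = 3/139919 ≈ 2.1441e-5)
1/(59214 + I) = 1/(59214 + 3/139919) = 1/(8285163669/139919) = 139919/8285163669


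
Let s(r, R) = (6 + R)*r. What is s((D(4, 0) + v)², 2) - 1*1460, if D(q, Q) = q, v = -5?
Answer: -1452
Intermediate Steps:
s(r, R) = r*(6 + R)
s((D(4, 0) + v)², 2) - 1*1460 = (4 - 5)²*(6 + 2) - 1*1460 = (-1)²*8 - 1460 = 1*8 - 1460 = 8 - 1460 = -1452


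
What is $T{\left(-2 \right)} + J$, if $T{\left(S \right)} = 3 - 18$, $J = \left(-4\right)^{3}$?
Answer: $-79$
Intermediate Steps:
$J = -64$
$T{\left(S \right)} = -15$ ($T{\left(S \right)} = 3 - 18 = -15$)
$T{\left(-2 \right)} + J = -15 - 64 = -79$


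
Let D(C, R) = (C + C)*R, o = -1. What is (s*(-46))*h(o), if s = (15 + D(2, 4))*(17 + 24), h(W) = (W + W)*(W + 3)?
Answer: 233864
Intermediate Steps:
D(C, R) = 2*C*R (D(C, R) = (2*C)*R = 2*C*R)
h(W) = 2*W*(3 + W) (h(W) = (2*W)*(3 + W) = 2*W*(3 + W))
s = 1271 (s = (15 + 2*2*4)*(17 + 24) = (15 + 16)*41 = 31*41 = 1271)
(s*(-46))*h(o) = (1271*(-46))*(2*(-1)*(3 - 1)) = -116932*(-1)*2 = -58466*(-4) = 233864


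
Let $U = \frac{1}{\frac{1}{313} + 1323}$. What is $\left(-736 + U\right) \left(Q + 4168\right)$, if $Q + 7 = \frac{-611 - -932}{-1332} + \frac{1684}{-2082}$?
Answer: $- \frac{65112132255798087}{21266519600} \approx -3.0617 \cdot 10^{6}$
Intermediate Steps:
$U = \frac{313}{414100}$ ($U = \frac{1}{\frac{1}{313} + 1323} = \frac{1}{\frac{414100}{313}} = \frac{313}{414100} \approx 0.00075586$)
$Q = - \frac{413407}{51356}$ ($Q = -7 + \left(\frac{-611 - -932}{-1332} + \frac{1684}{-2082}\right) = -7 + \left(\left(-611 + 932\right) \left(- \frac{1}{1332}\right) + 1684 \left(- \frac{1}{2082}\right)\right) = -7 + \left(321 \left(- \frac{1}{1332}\right) - \frac{842}{1041}\right) = -7 - \frac{53915}{51356} = - \frac{413407}{51356} \approx -8.0498$)
$\left(-736 + U\right) \left(Q + 4168\right) = \left(-736 + \frac{313}{414100}\right) \left(- \frac{413407}{51356} + 4168\right) = \left(- \frac{304777287}{414100}\right) \frac{213638401}{51356} = - \frac{65112132255798087}{21266519600}$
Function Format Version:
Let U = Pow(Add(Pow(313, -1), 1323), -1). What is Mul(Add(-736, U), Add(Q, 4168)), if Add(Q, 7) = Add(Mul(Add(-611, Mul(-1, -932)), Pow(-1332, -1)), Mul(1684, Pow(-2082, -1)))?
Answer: Rational(-65112132255798087, 21266519600) ≈ -3.0617e+6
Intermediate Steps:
U = Rational(313, 414100) (U = Pow(Add(Rational(1, 313), 1323), -1) = Pow(Rational(414100, 313), -1) = Rational(313, 414100) ≈ 0.00075586)
Q = Rational(-413407, 51356) (Q = Add(-7, Add(Mul(Add(-611, Mul(-1, -932)), Pow(-1332, -1)), Mul(1684, Pow(-2082, -1)))) = Add(-7, Add(Mul(Add(-611, 932), Rational(-1, 1332)), Mul(1684, Rational(-1, 2082)))) = Add(-7, Add(Mul(321, Rational(-1, 1332)), Rational(-842, 1041))) = Add(-7, Add(Rational(-107, 444), Rational(-842, 1041))) = Add(-7, Rational(-53915, 51356)) = Rational(-413407, 51356) ≈ -8.0498)
Mul(Add(-736, U), Add(Q, 4168)) = Mul(Add(-736, Rational(313, 414100)), Add(Rational(-413407, 51356), 4168)) = Mul(Rational(-304777287, 414100), Rational(213638401, 51356)) = Rational(-65112132255798087, 21266519600)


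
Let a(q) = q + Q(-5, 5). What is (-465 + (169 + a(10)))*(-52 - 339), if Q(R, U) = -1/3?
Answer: 335869/3 ≈ 1.1196e+5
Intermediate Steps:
Q(R, U) = -⅓ (Q(R, U) = -1*⅓ = -⅓)
a(q) = -⅓ + q (a(q) = q - ⅓ = -⅓ + q)
(-465 + (169 + a(10)))*(-52 - 339) = (-465 + (169 + (-⅓ + 10)))*(-52 - 339) = (-465 + (169 + 29/3))*(-391) = (-465 + 536/3)*(-391) = -859/3*(-391) = 335869/3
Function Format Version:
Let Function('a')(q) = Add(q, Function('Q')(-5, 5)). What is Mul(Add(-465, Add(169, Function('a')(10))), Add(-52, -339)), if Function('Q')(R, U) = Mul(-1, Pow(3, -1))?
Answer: Rational(335869, 3) ≈ 1.1196e+5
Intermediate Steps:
Function('Q')(R, U) = Rational(-1, 3) (Function('Q')(R, U) = Mul(-1, Rational(1, 3)) = Rational(-1, 3))
Function('a')(q) = Add(Rational(-1, 3), q) (Function('a')(q) = Add(q, Rational(-1, 3)) = Add(Rational(-1, 3), q))
Mul(Add(-465, Add(169, Function('a')(10))), Add(-52, -339)) = Mul(Add(-465, Add(169, Add(Rational(-1, 3), 10))), Add(-52, -339)) = Mul(Add(-465, Add(169, Rational(29, 3))), -391) = Mul(Add(-465, Rational(536, 3)), -391) = Mul(Rational(-859, 3), -391) = Rational(335869, 3)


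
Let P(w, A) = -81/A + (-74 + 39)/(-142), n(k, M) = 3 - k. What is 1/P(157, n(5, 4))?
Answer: 71/2893 ≈ 0.024542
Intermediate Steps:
P(w, A) = 35/142 - 81/A (P(w, A) = -81/A - 35*(-1/142) = -81/A + 35/142 = 35/142 - 81/A)
1/P(157, n(5, 4)) = 1/(35/142 - 81/(3 - 1*5)) = 1/(35/142 - 81/(3 - 5)) = 1/(35/142 - 81/(-2)) = 1/(35/142 - 81*(-1/2)) = 1/(35/142 + 81/2) = 1/(2893/71) = 71/2893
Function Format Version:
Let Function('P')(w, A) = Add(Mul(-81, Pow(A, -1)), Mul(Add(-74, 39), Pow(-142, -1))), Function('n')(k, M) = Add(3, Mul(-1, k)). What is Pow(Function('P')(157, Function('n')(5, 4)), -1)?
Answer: Rational(71, 2893) ≈ 0.024542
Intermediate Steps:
Function('P')(w, A) = Add(Rational(35, 142), Mul(-81, Pow(A, -1))) (Function('P')(w, A) = Add(Mul(-81, Pow(A, -1)), Mul(-35, Rational(-1, 142))) = Add(Mul(-81, Pow(A, -1)), Rational(35, 142)) = Add(Rational(35, 142), Mul(-81, Pow(A, -1))))
Pow(Function('P')(157, Function('n')(5, 4)), -1) = Pow(Add(Rational(35, 142), Mul(-81, Pow(Add(3, Mul(-1, 5)), -1))), -1) = Pow(Add(Rational(35, 142), Mul(-81, Pow(Add(3, -5), -1))), -1) = Pow(Add(Rational(35, 142), Mul(-81, Pow(-2, -1))), -1) = Pow(Add(Rational(35, 142), Mul(-81, Rational(-1, 2))), -1) = Pow(Add(Rational(35, 142), Rational(81, 2)), -1) = Pow(Rational(2893, 71), -1) = Rational(71, 2893)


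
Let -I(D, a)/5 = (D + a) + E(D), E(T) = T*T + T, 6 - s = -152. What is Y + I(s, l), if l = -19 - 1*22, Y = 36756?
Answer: -89439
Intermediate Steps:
s = 158 (s = 6 - 1*(-152) = 6 + 152 = 158)
E(T) = T + T² (E(T) = T² + T = T + T²)
l = -41 (l = -19 - 22 = -41)
I(D, a) = -5*D - 5*a - 5*D*(1 + D) (I(D, a) = -5*((D + a) + D*(1 + D)) = -5*(D + a + D*(1 + D)) = -5*D - 5*a - 5*D*(1 + D))
Y + I(s, l) = 36756 + (-5*158 - 5*(-41) - 5*158*(1 + 158)) = 36756 + (-790 + 205 - 5*158*159) = 36756 + (-790 + 205 - 125610) = 36756 - 126195 = -89439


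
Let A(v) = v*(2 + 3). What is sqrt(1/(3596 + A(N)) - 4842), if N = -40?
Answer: I*sqrt(13960472919)/1698 ≈ 69.584*I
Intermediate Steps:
A(v) = 5*v (A(v) = v*5 = 5*v)
sqrt(1/(3596 + A(N)) - 4842) = sqrt(1/(3596 + 5*(-40)) - 4842) = sqrt(1/(3596 - 200) - 4842) = sqrt(1/3396 - 4842) = sqrt(-16443431/3396) = I*sqrt(13960472919)/1698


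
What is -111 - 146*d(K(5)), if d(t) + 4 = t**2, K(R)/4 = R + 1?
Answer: -83623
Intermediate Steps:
K(R) = 4 + 4*R (K(R) = 4*(R + 1) = 4*(1 + R) = 4 + 4*R)
d(t) = -4 + t**2
-111 - 146*d(K(5)) = -111 - 146*(-4 + (4 + 4*5)**2) = -111 - 146*(-4 + (4 + 20)**2) = -111 - 146*(-4 + 24**2) = -111 - 146*(-4 + 576) = -111 - 146*572 = -111 - 83512 = -83623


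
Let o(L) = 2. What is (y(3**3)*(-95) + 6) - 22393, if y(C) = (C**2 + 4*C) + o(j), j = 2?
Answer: -102092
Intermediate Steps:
y(C) = 2 + C**2 + 4*C (y(C) = (C**2 + 4*C) + 2 = 2 + C**2 + 4*C)
(y(3**3)*(-95) + 6) - 22393 = ((2 + (3**3)**2 + 4*3**3)*(-95) + 6) - 22393 = ((2 + 27**2 + 4*27)*(-95) + 6) - 22393 = ((2 + 729 + 108)*(-95) + 6) - 22393 = (839*(-95) + 6) - 22393 = (-79705 + 6) - 22393 = -79699 - 22393 = -102092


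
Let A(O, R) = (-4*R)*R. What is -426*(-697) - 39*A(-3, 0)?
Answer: 296922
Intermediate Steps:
A(O, R) = -4*R²
-426*(-697) - 39*A(-3, 0) = -426*(-697) - (-156)*0² = 296922 - (-156)*0 = 296922 - 39*0 = 296922 + 0 = 296922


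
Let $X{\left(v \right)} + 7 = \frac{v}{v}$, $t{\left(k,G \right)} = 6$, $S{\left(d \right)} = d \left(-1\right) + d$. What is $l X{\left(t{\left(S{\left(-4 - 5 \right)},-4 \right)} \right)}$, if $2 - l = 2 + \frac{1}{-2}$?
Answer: $-3$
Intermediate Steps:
$S{\left(d \right)} = 0$ ($S{\left(d \right)} = - d + d = 0$)
$X{\left(v \right)} = -6$ ($X{\left(v \right)} = -7 + \frac{v}{v} = -7 + 1 = -6$)
$l = \frac{1}{2}$ ($l = 2 - \left(2 + \frac{1}{-2}\right) = 2 - \left(2 - \frac{1}{2}\right) = 2 - \frac{3}{2} = \frac{1}{2} \approx 0.5$)
$l X{\left(t{\left(S{\left(-4 - 5 \right)},-4 \right)} \right)} = \frac{1}{2} \left(-6\right) = -3$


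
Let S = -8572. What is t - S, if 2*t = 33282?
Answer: 25213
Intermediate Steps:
t = 16641 (t = (1/2)*33282 = 16641)
t - S = 16641 - 1*(-8572) = 16641 + 8572 = 25213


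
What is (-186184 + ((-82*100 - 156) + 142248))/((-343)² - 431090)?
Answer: 52292/313441 ≈ 0.16683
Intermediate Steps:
(-186184 + ((-82*100 - 156) + 142248))/((-343)² - 431090) = (-186184 + ((-8200 - 156) + 142248))/(117649 - 431090) = (-186184 + (-8356 + 142248))/(-313441) = (-186184 + 133892)*(-1/313441) = -52292*(-1/313441) = 52292/313441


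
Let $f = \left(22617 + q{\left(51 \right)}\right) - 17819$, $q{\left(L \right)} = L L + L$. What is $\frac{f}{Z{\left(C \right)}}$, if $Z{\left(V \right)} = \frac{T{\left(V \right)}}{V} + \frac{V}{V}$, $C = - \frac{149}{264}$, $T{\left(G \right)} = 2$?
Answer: $- \frac{1110050}{379} \approx -2928.9$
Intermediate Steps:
$C = - \frac{149}{264}$ ($C = \left(-149\right) \frac{1}{264} = - \frac{149}{264} \approx -0.56439$)
$q{\left(L \right)} = L + L^{2}$ ($q{\left(L \right)} = L^{2} + L = L + L^{2}$)
$f = 7450$ ($f = \left(22617 + 51 \left(1 + 51\right)\right) - 17819 = \left(22617 + 51 \cdot 52\right) - 17819 = \left(22617 + 2652\right) - 17819 = 25269 - 17819 = 7450$)
$Z{\left(V \right)} = 1 + \frac{2}{V}$ ($Z{\left(V \right)} = \frac{2}{V} + \frac{V}{V} = \frac{2}{V} + 1 = 1 + \frac{2}{V}$)
$\frac{f}{Z{\left(C \right)}} = \frac{7450}{\frac{1}{- \frac{149}{264}} \left(2 - \frac{149}{264}\right)} = \frac{7450}{\left(- \frac{264}{149}\right) \frac{379}{264}} = \frac{7450}{- \frac{379}{149}} = 7450 \left(- \frac{149}{379}\right) = - \frac{1110050}{379}$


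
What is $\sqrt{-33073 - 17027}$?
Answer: $10 i \sqrt{501} \approx 223.83 i$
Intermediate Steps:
$\sqrt{-33073 - 17027} = \sqrt{-50100} = 10 i \sqrt{501}$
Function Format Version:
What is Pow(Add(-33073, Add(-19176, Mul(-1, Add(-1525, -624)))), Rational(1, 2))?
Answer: Mul(10, I, Pow(501, Rational(1, 2))) ≈ Mul(223.83, I)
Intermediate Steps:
Pow(Add(-33073, Add(-19176, Mul(-1, Add(-1525, -624)))), Rational(1, 2)) = Pow(Add(-33073, Add(-19176, Mul(-1, -2149))), Rational(1, 2)) = Pow(Add(-33073, Add(-19176, 2149)), Rational(1, 2)) = Pow(Add(-33073, -17027), Rational(1, 2)) = Pow(-50100, Rational(1, 2)) = Mul(10, I, Pow(501, Rational(1, 2)))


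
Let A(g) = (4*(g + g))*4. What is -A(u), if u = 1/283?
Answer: -32/283 ≈ -0.11307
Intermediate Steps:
u = 1/283 ≈ 0.0035336
A(g) = 32*g (A(g) = (4*(2*g))*4 = (8*g)*4 = 32*g)
-A(u) = -32/283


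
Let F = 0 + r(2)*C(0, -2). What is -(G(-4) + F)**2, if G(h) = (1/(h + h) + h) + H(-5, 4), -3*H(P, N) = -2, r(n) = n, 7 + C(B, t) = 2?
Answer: -104329/576 ≈ -181.13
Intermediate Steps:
C(B, t) = -5 (C(B, t) = -7 + 2 = -5)
H(P, N) = 2/3 (H(P, N) = -1/3*(-2) = 2/3)
G(h) = 2/3 + h + 1/(2*h) (G(h) = (1/(h + h) + h) + 2/3 = (1/(2*h) + h) + 2/3 = (h + 1/(2*h)) + 2/3 = 2/3 + h + 1/(2*h))
F = -10 (F = 0 + 2*(-5) = 0 - 10 = -10)
-(G(-4) + F)**2 = -((2/3 - 4 + (1/2)/(-4)) - 10)**2 = -((2/3 - 4 + (1/2)*(-1/4)) - 10)**2 = -((2/3 - 4 - 1/8) - 10)**2 = -(-83/24 - 10)**2 = -(-323/24)**2 = -1*104329/576 = -104329/576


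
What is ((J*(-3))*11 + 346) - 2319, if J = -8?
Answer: -1709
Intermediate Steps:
((J*(-3))*11 + 346) - 2319 = (-8*(-3)*11 + 346) - 2319 = (24*11 + 346) - 2319 = (264 + 346) - 2319 = 610 - 2319 = -1709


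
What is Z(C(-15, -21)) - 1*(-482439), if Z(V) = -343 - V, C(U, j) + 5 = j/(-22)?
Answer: 10606201/22 ≈ 4.8210e+5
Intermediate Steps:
C(U, j) = -5 - j/22 (C(U, j) = -5 + j/(-22) = -5 + j*(-1/22) = -5 - j/22)
Z(C(-15, -21)) - 1*(-482439) = (-343 - (-5 - 1/22*(-21))) - 1*(-482439) = (-343 - (-5 + 21/22)) + 482439 = (-343 - 1*(-89/22)) + 482439 = (-343 + 89/22) + 482439 = -7457/22 + 482439 = 10606201/22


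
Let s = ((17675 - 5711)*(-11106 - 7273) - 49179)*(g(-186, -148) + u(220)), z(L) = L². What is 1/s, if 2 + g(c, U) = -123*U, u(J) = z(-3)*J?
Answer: -1/4438738967370 ≈ -2.2529e-13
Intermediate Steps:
u(J) = 9*J (u(J) = (-3)²*J = 9*J)
g(c, U) = -2 - 123*U
s = -4438738967370 (s = ((17675 - 5711)*(-11106 - 7273) - 49179)*((-2 - 123*(-148)) + 9*220) = (11964*(-18379) - 49179)*((-2 + 18204) + 1980) = (-219886356 - 49179)*(18202 + 1980) = -219935535*20182 = -4438738967370)
1/s = 1/(-4438738967370) = -1/4438738967370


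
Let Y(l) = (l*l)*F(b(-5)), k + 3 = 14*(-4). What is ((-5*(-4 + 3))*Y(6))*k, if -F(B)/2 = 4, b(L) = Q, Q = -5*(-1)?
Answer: 84960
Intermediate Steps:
Q = 5
b(L) = 5
k = -59 (k = -3 + 14*(-4) = -3 - 56 = -59)
F(B) = -8 (F(B) = -2*4 = -8)
Y(l) = -8*l² (Y(l) = (l*l)*(-8) = l²*(-8) = -8*l²)
((-5*(-4 + 3))*Y(6))*k = ((-5*(-4 + 3))*(-8*6²))*(-59) = ((-5*(-1))*(-8*36))*(-59) = (5*(-288))*(-59) = -1440*(-59) = 84960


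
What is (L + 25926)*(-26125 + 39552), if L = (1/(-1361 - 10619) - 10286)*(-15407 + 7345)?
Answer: 6671613606800577/5990 ≈ 1.1138e+12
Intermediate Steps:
L = 496725138711/5990 (L = (1/(-11980) - 10286)*(-8062) = (-1/11980 - 10286)*(-8062) = -123226281/11980*(-8062) = 496725138711/5990 ≈ 8.2926e+7)
(L + 25926)*(-26125 + 39552) = (496725138711/5990 + 25926)*(-26125 + 39552) = (496880435451/5990)*13427 = 6671613606800577/5990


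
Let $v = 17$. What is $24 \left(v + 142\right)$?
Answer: $3816$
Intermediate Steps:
$24 \left(v + 142\right) = 24 \left(17 + 142\right) = 24 \cdot 159 = 3816$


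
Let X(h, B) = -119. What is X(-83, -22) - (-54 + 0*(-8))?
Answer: -65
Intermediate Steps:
X(-83, -22) - (-54 + 0*(-8)) = -119 - (-54 + 0*(-8)) = -119 - (-54 + 0) = -119 - 1*(-54) = -119 + 54 = -65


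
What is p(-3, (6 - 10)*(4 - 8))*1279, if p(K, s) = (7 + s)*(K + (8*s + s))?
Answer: 4147797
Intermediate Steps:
p(K, s) = (7 + s)*(K + 9*s)
p(-3, (6 - 10)*(4 - 8))*1279 = (7*(-3) + 9*((6 - 10)*(4 - 8))² + 63*((6 - 10)*(4 - 8)) - 3*(6 - 10)*(4 - 8))*1279 = (-21 + 9*(-4*(-4))² + 63*(-4*(-4)) - (-12)*(-4))*1279 = (-21 + 9*16² + 63*16 - 3*16)*1279 = (-21 + 9*256 + 1008 - 48)*1279 = (-21 + 2304 + 1008 - 48)*1279 = 3243*1279 = 4147797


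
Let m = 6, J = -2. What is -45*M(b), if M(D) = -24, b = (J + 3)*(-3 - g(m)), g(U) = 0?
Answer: 1080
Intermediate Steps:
b = -3 (b = (-2 + 3)*(-3 - 1*0) = 1*(-3 + 0) = 1*(-3) = -3)
-45*M(b) = -45*(-24) = 1080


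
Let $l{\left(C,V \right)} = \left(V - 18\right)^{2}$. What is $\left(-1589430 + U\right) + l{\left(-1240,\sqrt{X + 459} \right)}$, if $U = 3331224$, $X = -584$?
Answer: $1741993 - 180 i \sqrt{5} \approx 1.742 \cdot 10^{6} - 402.49 i$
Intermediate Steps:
$l{\left(C,V \right)} = \left(-18 + V\right)^{2}$
$\left(-1589430 + U\right) + l{\left(-1240,\sqrt{X + 459} \right)} = \left(-1589430 + 3331224\right) + \left(-18 + \sqrt{-584 + 459}\right)^{2} = 1741794 + \left(-18 + \sqrt{-125}\right)^{2} = 1741794 + \left(-18 + 5 i \sqrt{5}\right)^{2}$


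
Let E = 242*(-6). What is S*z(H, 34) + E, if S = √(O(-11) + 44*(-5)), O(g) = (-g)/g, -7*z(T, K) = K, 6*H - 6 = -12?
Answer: -1452 - 34*I*√221/7 ≈ -1452.0 - 72.207*I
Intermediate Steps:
H = -1 (H = 1 + (⅙)*(-12) = 1 - 2 = -1)
z(T, K) = -K/7
O(g) = -1
S = I*√221 (S = √(-1 + 44*(-5)) = √(-1 - 220) = √(-221) = I*√221 ≈ 14.866*I)
E = -1452
S*z(H, 34) + E = (I*√221)*(-⅐*34) - 1452 = (I*√221)*(-34/7) - 1452 = -34*I*√221/7 - 1452 = -1452 - 34*I*√221/7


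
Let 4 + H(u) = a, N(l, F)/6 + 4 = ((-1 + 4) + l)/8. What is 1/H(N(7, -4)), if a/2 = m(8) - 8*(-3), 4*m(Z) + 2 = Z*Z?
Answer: 1/75 ≈ 0.013333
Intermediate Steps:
m(Z) = -1/2 + Z**2/4 (m(Z) = -1/2 + (Z*Z)/4 = -1/2 + Z**2/4)
N(l, F) = -87/4 + 3*l/4 (N(l, F) = -24 + 6*(((-1 + 4) + l)/8) = -24 + 6*((3 + l)*(1/8)) = -24 + 6*(3/8 + l/8) = -24 + (9/4 + 3*l/4) = -87/4 + 3*l/4)
a = 79 (a = 2*((-1/2 + (1/4)*8**2) - 8*(-3)) = 2*((-1/2 + (1/4)*64) + 24) = 2*((-1/2 + 16) + 24) = 2*(31/2 + 24) = 2*(79/2) = 79)
H(u) = 75 (H(u) = -4 + 79 = 75)
1/H(N(7, -4)) = 1/75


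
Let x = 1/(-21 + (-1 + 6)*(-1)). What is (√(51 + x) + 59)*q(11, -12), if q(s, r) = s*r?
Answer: -7788 - 330*√1378/13 ≈ -8730.3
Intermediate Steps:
q(s, r) = r*s
x = -1/26 (x = 1/(-21 + 5*(-1)) = 1/(-21 - 5) = 1/(-26) = -1/26 ≈ -0.038462)
(√(51 + x) + 59)*q(11, -12) = (√(51 - 1/26) + 59)*(-12*11) = (√(1325/26) + 59)*(-132) = (5*√1378/26 + 59)*(-132) = (59 + 5*√1378/26)*(-132) = -7788 - 330*√1378/13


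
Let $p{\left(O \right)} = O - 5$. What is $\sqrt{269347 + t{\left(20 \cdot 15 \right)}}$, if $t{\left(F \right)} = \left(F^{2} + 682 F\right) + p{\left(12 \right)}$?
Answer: $\sqrt{563954} \approx 750.97$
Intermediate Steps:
$p{\left(O \right)} = -5 + O$
$t{\left(F \right)} = 7 + F^{2} + 682 F$ ($t{\left(F \right)} = \left(F^{2} + 682 F\right) + \left(-5 + 12\right) = \left(F^{2} + 682 F\right) + 7 = 7 + F^{2} + 682 F$)
$\sqrt{269347 + t{\left(20 \cdot 15 \right)}} = \sqrt{269347 + \left(7 + \left(20 \cdot 15\right)^{2} + 682 \cdot 20 \cdot 15\right)} = \sqrt{269347 + \left(7 + 300^{2} + 682 \cdot 300\right)} = \sqrt{269347 + \left(7 + 90000 + 204600\right)} = \sqrt{269347 + 294607} = \sqrt{563954}$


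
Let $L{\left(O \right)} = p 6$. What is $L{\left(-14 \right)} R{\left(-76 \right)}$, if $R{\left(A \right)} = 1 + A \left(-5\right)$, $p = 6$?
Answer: $13716$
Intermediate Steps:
$L{\left(O \right)} = 36$ ($L{\left(O \right)} = 6 \cdot 6 = 36$)
$R{\left(A \right)} = 1 - 5 A$
$L{\left(-14 \right)} R{\left(-76 \right)} = 36 \left(1 - -380\right) = 36 \left(1 + 380\right) = 36 \cdot 381 = 13716$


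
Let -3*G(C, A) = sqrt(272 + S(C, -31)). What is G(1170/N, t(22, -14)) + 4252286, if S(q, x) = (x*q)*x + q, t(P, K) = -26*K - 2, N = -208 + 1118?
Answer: 4252286 - sqrt(73934)/21 ≈ 4.2523e+6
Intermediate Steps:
N = 910
t(P, K) = -2 - 26*K
S(q, x) = q + q*x**2 (S(q, x) = (q*x)*x + q = q*x**2 + q = q + q*x**2)
G(C, A) = -sqrt(272 + 962*C)/3 (G(C, A) = -sqrt(272 + C*(1 + (-31)**2))/3 = -sqrt(272 + C*(1 + 961))/3 = -sqrt(272 + C*962)/3 = -sqrt(272 + 962*C)/3)
G(1170/N, t(22, -14)) + 4252286 = -sqrt(272 + 962*(1170/910))/3 + 4252286 = -sqrt(272 + 962*(1170*(1/910)))/3 + 4252286 = -sqrt(272 + 962*(9/7))/3 + 4252286 = -sqrt(272 + 8658/7)/3 + 4252286 = -sqrt(73934)/21 + 4252286 = 4252286 - sqrt(73934)/21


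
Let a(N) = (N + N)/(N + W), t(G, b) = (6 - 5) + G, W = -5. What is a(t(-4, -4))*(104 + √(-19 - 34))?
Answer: 78 + 3*I*√53/4 ≈ 78.0 + 5.4601*I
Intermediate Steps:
t(G, b) = 1 + G
a(N) = 2*N/(-5 + N) (a(N) = (N + N)/(N - 5) = (2*N)/(-5 + N) = 2*N/(-5 + N))
a(t(-4, -4))*(104 + √(-19 - 34)) = (2*(1 - 4)/(-5 + (1 - 4)))*(104 + √(-19 - 34)) = (2*(-3)/(-5 - 3))*(104 + √(-53)) = (2*(-3)/(-8))*(104 + I*√53) = (2*(-3)*(-⅛))*(104 + I*√53) = 3*(104 + I*√53)/4 = 78 + 3*I*√53/4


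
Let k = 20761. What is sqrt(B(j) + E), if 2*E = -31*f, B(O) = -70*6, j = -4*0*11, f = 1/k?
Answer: I*sqrt(724113410462)/41522 ≈ 20.494*I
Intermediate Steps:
f = 1/20761 ≈ 4.8167e-5
j = 0 (j = 0*11 = 0)
B(O) = -420
E = -31/41522 (E = (-31*1/20761)/2 = (1/2)*(-31/20761) = -31/41522 ≈ -0.00074659)
sqrt(B(j) + E) = sqrt(-420 - 31/41522) = sqrt(-17439271/41522) = I*sqrt(724113410462)/41522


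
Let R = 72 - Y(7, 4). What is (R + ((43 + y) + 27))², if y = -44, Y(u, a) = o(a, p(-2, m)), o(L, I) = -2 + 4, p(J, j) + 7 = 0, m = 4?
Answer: 9216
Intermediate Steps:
p(J, j) = -7 (p(J, j) = -7 + 0 = -7)
o(L, I) = 2
Y(u, a) = 2
R = 70 (R = 72 - 1*2 = 72 - 2 = 70)
(R + ((43 + y) + 27))² = (70 + ((43 - 44) + 27))² = (70 + (-1 + 27))² = (70 + 26)² = 96² = 9216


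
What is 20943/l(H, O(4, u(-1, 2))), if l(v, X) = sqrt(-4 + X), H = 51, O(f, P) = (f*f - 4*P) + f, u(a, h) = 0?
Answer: 20943/4 ≈ 5235.8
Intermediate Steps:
O(f, P) = f + f**2 - 4*P (O(f, P) = (f**2 - 4*P) + f = f + f**2 - 4*P)
20943/l(H, O(4, u(-1, 2))) = 20943/(sqrt(-4 + (4 + 4**2 - 4*0))) = 20943/(sqrt(-4 + (4 + 16 + 0))) = 20943/(sqrt(-4 + 20)) = 20943/(sqrt(16)) = 20943/4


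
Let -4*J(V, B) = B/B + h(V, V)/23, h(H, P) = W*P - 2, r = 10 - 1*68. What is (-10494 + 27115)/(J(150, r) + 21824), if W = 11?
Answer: 1529132/2006137 ≈ 0.76223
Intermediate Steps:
r = -58 (r = 10 - 68 = -58)
h(H, P) = -2 + 11*P (h(H, P) = 11*P - 2 = -2 + 11*P)
J(V, B) = -21/92 - 11*V/92 (J(V, B) = -(B/B + (-2 + 11*V)/23)/4 = -(1 + (-2 + 11*V)*(1/23))/4 = -(1 + (-2/23 + 11*V/23))/4 = -(21/23 + 11*V/23)/4 = -21/92 - 11*V/92)
(-10494 + 27115)/(J(150, r) + 21824) = (-10494 + 27115)/((-21/92 - 11/92*150) + 21824) = 16621/((-21/92 - 825/46) + 21824) = 16621/(-1671/92 + 21824) = 16621/(2006137/92) = 16621*(92/2006137) = 1529132/2006137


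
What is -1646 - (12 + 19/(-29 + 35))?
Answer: -9967/6 ≈ -1661.2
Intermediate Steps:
-1646 - (12 + 19/(-29 + 35)) = -1646 - (12 + 19/6) = -1646 - 1*91/6 = -1646 - 91/6 = -9967/6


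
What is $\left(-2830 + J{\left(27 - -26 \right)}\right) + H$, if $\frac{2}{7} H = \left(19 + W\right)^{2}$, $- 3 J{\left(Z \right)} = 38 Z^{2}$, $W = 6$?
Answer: $- \frac{217339}{6} \approx -36223.0$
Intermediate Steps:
$J{\left(Z \right)} = - \frac{38 Z^{2}}{3}$
$H = \frac{4375}{2}$ ($H = \frac{7 \left(19 + 6\right)^{2}}{2} = \frac{7 \cdot 25^{2}}{2} = \frac{7}{2} \cdot 625 = \frac{4375}{2} \approx 2187.5$)
$\left(-2830 + J{\left(27 - -26 \right)}\right) + H = \left(-2830 - \frac{38 \left(27 - -26\right)^{2}}{3}\right) + \frac{4375}{2} = \left(-2830 - \frac{38 \left(27 + 26\right)^{2}}{3}\right) + \frac{4375}{2} = \left(-2830 - \frac{38 \cdot 53^{2}}{3}\right) + \frac{4375}{2} = \left(-2830 - \frac{106742}{3}\right) + \frac{4375}{2} = - \frac{115232}{3} + \frac{4375}{2} = - \frac{217339}{6}$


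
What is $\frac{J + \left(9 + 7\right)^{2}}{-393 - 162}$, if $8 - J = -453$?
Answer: $- \frac{239}{185} \approx -1.2919$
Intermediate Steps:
$J = 461$ ($J = 8 - -453 = 8 + 453 = 461$)
$\frac{J + \left(9 + 7\right)^{2}}{-393 - 162} = \frac{461 + \left(9 + 7\right)^{2}}{-393 - 162} = \frac{461 + 16^{2}}{-555} = \left(461 + 256\right) \left(- \frac{1}{555}\right) = 717 \left(- \frac{1}{555}\right) = - \frac{239}{185}$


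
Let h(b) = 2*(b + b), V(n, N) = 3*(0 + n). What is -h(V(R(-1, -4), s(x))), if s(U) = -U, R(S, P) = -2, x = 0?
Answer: 24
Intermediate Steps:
V(n, N) = 3*n
h(b) = 4*b (h(b) = 2*(2*b) = 4*b)
-h(V(R(-1, -4), s(x))) = -4*3*(-2) = -4*(-6) = -1*(-24) = 24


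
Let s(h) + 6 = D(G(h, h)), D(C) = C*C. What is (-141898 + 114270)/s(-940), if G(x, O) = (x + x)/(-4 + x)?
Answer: 384692272/28319 ≈ 13584.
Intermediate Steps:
G(x, O) = 2*x/(-4 + x) (G(x, O) = (2*x)/(-4 + x) = 2*x/(-4 + x))
D(C) = C²
s(h) = -6 + 4*h²/(-4 + h)² (s(h) = -6 + (2*h/(-4 + h))² = -6 + 4*h²/(-4 + h)²)
(-141898 + 114270)/s(-940) = (-141898 + 114270)/(-6 + 4*(-940)²/(-4 - 940)²) = -27628/(-6 + 4*883600/(-944)²) = -27628/(-6 + 4*883600*(1/891136)) = -27628/(-6 + 55225/13924) = -27628/(-28319/13924) = -27628*(-13924/28319) = 384692272/28319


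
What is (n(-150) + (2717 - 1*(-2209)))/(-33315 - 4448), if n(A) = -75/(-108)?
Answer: -177361/1359468 ≈ -0.13046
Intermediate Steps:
n(A) = 25/36 (n(A) = -75*(-1/108) = 25/36)
(n(-150) + (2717 - 1*(-2209)))/(-33315 - 4448) = (25/36 + (2717 - 1*(-2209)))/(-33315 - 4448) = (25/36 + (2717 + 2209))/(-37763) = (25/36 + 4926)*(-1/37763) = (177361/36)*(-1/37763) = -177361/1359468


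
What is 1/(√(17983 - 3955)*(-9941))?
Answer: -√3507/69726174 ≈ -8.4932e-7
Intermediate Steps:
1/(√(17983 - 3955)*(-9941)) = -1/9941/√14028 = -1/9941/(2*√3507) = (√3507/7014)*(-1/9941) = -√3507/69726174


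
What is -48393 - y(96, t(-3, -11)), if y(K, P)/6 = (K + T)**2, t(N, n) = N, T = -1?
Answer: -102543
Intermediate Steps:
y(K, P) = 6*(-1 + K)**2 (y(K, P) = 6*(K - 1)**2 = 6*(-1 + K)**2)
-48393 - y(96, t(-3, -11)) = -48393 - 6*(-1 + 96)**2 = -48393 - 6*95**2 = -48393 - 6*9025 = -48393 - 1*54150 = -48393 - 54150 = -102543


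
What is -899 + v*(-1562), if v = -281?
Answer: 438023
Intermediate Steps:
-899 + v*(-1562) = -899 - 281*(-1562) = -899 + 438922 = 438023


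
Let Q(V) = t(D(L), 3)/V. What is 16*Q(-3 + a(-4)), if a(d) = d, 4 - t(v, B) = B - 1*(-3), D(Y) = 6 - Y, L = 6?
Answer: 32/7 ≈ 4.5714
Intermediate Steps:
t(v, B) = 1 - B (t(v, B) = 4 - (B - 1*(-3)) = 4 - (B + 3) = 4 - (3 + B) = 4 + (-3 - B) = 1 - B)
Q(V) = -2/V (Q(V) = (1 - 1*3)/V = (1 - 3)/V = -2/V)
16*Q(-3 + a(-4)) = 16*(-2/(-3 - 4)) = 16*(-2/(-7)) = 16*(-2*(-⅐)) = 16*(2/7) = 32/7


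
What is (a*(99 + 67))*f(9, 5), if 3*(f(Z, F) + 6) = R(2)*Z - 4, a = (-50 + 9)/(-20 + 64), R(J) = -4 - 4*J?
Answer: 221195/33 ≈ 6702.9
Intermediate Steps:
R(J) = -4 - 4*J
a = -41/44 ≈ -0.93182
f(Z, F) = -22/3 - 4*Z (f(Z, F) = -6 + ((-4 - 4*2)*Z - 4)/3 = -6 + ((-4 - 8)*Z - 4)/3 = -6 + (-12*Z - 4)/3 = -6 + (-4 - 12*Z)/3 = -6 + (-4/3 - 4*Z) = -22/3 - 4*Z)
(a*(99 + 67))*f(9, 5) = (-41*(99 + 67)/44)*(-22/3 - 4*9) = (-41/44*166)*(-22/3 - 36) = -3403/22*(-130/3) = 221195/33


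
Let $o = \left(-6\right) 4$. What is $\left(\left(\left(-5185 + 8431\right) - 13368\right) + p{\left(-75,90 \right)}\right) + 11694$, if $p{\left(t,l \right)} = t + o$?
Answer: $1473$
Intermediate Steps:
$o = -24$
$p{\left(t,l \right)} = -24 + t$ ($p{\left(t,l \right)} = t - 24 = -24 + t$)
$\left(\left(\left(-5185 + 8431\right) - 13368\right) + p{\left(-75,90 \right)}\right) + 11694 = \left(\left(\left(-5185 + 8431\right) - 13368\right) - 99\right) + 11694 = \left(\left(3246 - 13368\right) - 99\right) + 11694 = \left(-10122 - 99\right) + 11694 = -10221 + 11694 = 1473$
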